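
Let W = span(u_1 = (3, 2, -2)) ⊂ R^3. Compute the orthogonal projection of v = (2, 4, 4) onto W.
proj_W(v) = (18/17, 12/17, -12/17)

Set up U = [u_1 | ... | u_1] ∈ R^(3×1). The projector onto W = col(U) is P = U (U^T U)^(-1) U^T.
Compute U^T U =
  [17],
and U^T v = (6).
Solve U^T U · c = U^T v for the coefficients: c = (6/17). The projection is proj_W(v) = U c.
Check: (v - proj_W(v)) · u_1 = 0  (should be 0).
Result: proj_W(v) = (18/17, 12/17, -12/17).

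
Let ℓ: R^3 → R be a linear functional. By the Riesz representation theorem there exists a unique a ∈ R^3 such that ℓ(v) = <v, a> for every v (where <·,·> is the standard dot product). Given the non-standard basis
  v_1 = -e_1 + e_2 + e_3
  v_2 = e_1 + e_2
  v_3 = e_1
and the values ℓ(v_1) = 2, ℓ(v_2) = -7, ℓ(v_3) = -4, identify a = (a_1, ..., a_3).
a = (-4, -3, 1)

Write a = (a_1, ..., a_3) in the standard basis. For each basis vector v_i, ℓ(v_i) = <v_i, a> is a linear equation in the a_j's. Collect the n equations into a matrix system V a = ℓ, where row i of V is v_i (expressed in the standard basis). Since V is invertible (lower-triangular with 1s on the diagonal, up to permutation), solve by back-substitution:
  V =
[[-1, 1, 1],
 [1, 1, 0],
 [1, 0, 0]]
  V a = (2, -7, -4)
Solving gives a = (-4, -3, 1).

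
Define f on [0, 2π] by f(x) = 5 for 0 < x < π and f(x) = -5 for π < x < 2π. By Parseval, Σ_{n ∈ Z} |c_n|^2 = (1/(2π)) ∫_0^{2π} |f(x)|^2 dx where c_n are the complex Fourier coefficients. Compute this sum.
Σ |c_n|^2 = 25

Parseval equates the L^2 energy of f (normalised by 1/(2π)) with the ℓ^2 sum of its Fourier coefficients: (1/(2π)) ∫_0^{2π} |f|^2 = Σ |c_n|^2.
Compute the left side: (1/(2π)) [∫_0^π 5^2 dx + ∫_π^{2π} (-5)^2 dx] = (1/(2π)) · (25π + 25π) = (25 + 25)/2 = 25.
So Σ_{n ∈ Z} |c_n|^2 = 25.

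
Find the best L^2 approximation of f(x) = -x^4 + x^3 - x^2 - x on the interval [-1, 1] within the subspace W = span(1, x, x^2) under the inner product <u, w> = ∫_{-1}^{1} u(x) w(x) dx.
g(x) = -13*x^2/7 - 2*x/5 + 3/35

The best approximation g ∈ W is the orthogonal projection of f onto W. Writing g = a_0 + a_1 x + a_2 x^2, the coefficients solve the normal equations G · a = b where
  G_{ij} = <φ_i, φ_j> and b_i = <f, φ_i>, with φ_0 = 1, φ_1 = x, φ_2 = x^2.
G =
  [2, 0, 2/3]
  [0, 2/3, 0]
  [2/3, 0, 2/5],
b = (-16/15, -4/15, -24/35).
Solving gives a_0 = 3/35, a_1 = -2/5, a_2 = -13/7, so
  g(x) = -13*x^2/7 - 2*x/5 + 3/35.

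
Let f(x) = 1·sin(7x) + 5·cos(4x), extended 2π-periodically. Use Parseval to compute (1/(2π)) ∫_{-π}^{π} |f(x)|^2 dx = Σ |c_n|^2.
Σ |c_n|^2 = 13

Expand |f|^2 and use orthogonality of {sin(nx), cos(mx)} on [-π, π]:
  ∫_{-π}^{π} sin(nx)^2 dx = π, ∫ cos(mx)^2 dx = π, and cross terms integrate to 0.
So ∫_{-π}^{π} f(x)^2 dx = 1^2 · π + 5^2 · π = (1 + 25)π.
Divide by 2π: (1 + 25)/2 = 13.
By Parseval, this equals Σ |c_n|^2.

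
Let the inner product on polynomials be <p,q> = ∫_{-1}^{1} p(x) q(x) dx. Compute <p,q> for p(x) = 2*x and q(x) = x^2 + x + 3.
<p,q> = 4/3

Expand the product: p(x)·q(x) = 2*x^3 + 2*x^2 + 6*x.
∫_{-1}^{1} of each monomial x^k gives [2/(k+1) if k even, 0 if k odd]. Integrating term-by-term (or equivalently evaluating the antiderivative F(x) = x^4/2 + 2*x^3/3 + 3*x^2 at the endpoints):
  F(1) − F(−1) = 25/6 − (17/6) = 4/3.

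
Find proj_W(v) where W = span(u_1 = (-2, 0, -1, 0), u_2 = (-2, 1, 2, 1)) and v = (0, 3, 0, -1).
proj_W(v) = (-6/23, 5/23, 12/23, 5/23)

Set up U = [u_1 | ... | u_2] ∈ R^(4×2). The projector onto W = col(U) is P = U (U^T U)^(-1) U^T.
Compute U^T U =
  [5, 2]
  [2, 10],
and U^T v = (0, 2).
Solve U^T U · c = U^T v for the coefficients: c = (-2/23, 5/23). The projection is proj_W(v) = U c.
Check: (v - proj_W(v)) · u_1 = 0  (should be 0).
Check: (v - proj_W(v)) · u_2 = 0  (should be 0).
Result: proj_W(v) = (-6/23, 5/23, 12/23, 5/23).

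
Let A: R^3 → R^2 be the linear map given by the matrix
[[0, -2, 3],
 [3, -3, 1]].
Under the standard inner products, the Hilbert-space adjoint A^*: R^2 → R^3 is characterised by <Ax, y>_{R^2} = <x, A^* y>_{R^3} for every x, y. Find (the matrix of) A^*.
A^* = A^T =
[[0, 3],
 [-2, -3],
 [3, 1]]

For real matrices with standard dot products, the defining identity <Ax, y> = <x, A^* y> gives (Ax)^T y = x^T (A^*) y, i.e. x^T A^T y = x^T (A^*) y. Since this holds for all x, y, we must have A^* = A^T. Therefore
A^* =
[[0, 3],
 [-2, -3],
 [3, 1]].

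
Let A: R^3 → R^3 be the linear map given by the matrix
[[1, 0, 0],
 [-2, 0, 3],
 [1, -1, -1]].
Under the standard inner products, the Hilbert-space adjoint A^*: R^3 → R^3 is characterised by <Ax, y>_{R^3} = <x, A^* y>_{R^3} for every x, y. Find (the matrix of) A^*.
A^* = A^T =
[[1, -2, 1],
 [0, 0, -1],
 [0, 3, -1]]

For real matrices with standard dot products, the defining identity <Ax, y> = <x, A^* y> gives (Ax)^T y = x^T (A^*) y, i.e. x^T A^T y = x^T (A^*) y. Since this holds for all x, y, we must have A^* = A^T. Therefore
A^* =
[[1, -2, 1],
 [0, 0, -1],
 [0, 3, -1]].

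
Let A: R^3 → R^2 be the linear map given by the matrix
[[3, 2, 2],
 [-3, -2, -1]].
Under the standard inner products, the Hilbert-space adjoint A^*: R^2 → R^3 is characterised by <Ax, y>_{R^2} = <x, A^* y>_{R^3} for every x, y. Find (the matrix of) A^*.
A^* = A^T =
[[3, -3],
 [2, -2],
 [2, -1]]

For real matrices with standard dot products, the defining identity <Ax, y> = <x, A^* y> gives (Ax)^T y = x^T (A^*) y, i.e. x^T A^T y = x^T (A^*) y. Since this holds for all x, y, we must have A^* = A^T. Therefore
A^* =
[[3, -3],
 [2, -2],
 [2, -1]].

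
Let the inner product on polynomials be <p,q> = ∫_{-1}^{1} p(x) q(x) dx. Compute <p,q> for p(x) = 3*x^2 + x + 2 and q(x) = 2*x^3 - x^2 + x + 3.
<p,q> = 254/15

Expand the product: p(x)·q(x) = 6*x^5 - x^4 + 6*x^3 + 8*x^2 + 5*x + 6.
∫_{-1}^{1} of each monomial x^k gives [2/(k+1) if k even, 0 if k odd]. Integrating term-by-term (or equivalently evaluating the antiderivative F(x) = x^6 - x^5/5 + 3*x^4/2 + 8*x^3/3 + 5*x^2/2 + 6*x at the endpoints):
  F(1) − F(−1) = 202/15 − (-52/15) = 254/15.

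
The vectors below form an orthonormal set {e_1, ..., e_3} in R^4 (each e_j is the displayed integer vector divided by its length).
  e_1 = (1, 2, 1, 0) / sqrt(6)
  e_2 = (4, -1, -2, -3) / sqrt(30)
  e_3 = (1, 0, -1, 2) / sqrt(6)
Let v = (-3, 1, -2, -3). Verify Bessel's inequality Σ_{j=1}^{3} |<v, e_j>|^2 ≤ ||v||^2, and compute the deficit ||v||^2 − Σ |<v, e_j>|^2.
Σ |<v, e_j>|^2 = 29/3; ||v||^2 = 23; deficit = 40/3

Write each e_j = u_j / sqrt(<u_j, u_j>) where u_j is the displayed integer vector. Then <v, e_j> = <v, u_j> / sqrt(<u_j, u_j>), so |<v, e_j>|^2 = <v, u_j>^2 / <u_j, u_j>.
Coefficients: <v, e_1> = -3/sqrt(6), <v, e_2> = 0/sqrt(30), <v, e_3> = -7/sqrt(6).
Square and sum: Σ |<v, e_j>|^2 = 29/3.
Compute ||v||^2 = v·v = 23.
Deficit = 23 − 29/3 = 40/3 ≥ 0, confirming Bessel's inequality. (The deficit equals ||v − Σ <v,e_j> e_j||^2, the squared distance from v to span{e_j}.)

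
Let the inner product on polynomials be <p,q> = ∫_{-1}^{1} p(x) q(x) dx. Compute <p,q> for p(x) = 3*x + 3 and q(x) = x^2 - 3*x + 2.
<p,q> = 8

Expand the product: p(x)·q(x) = 3*x^3 - 6*x^2 - 3*x + 6.
∫_{-1}^{1} of each monomial x^k gives [2/(k+1) if k even, 0 if k odd]. Integrating term-by-term (or equivalently evaluating the antiderivative F(x) = 3*x^4/4 - 2*x^3 - 3*x^2/2 + 6*x at the endpoints):
  F(1) − F(−1) = 13/4 − (-19/4) = 8.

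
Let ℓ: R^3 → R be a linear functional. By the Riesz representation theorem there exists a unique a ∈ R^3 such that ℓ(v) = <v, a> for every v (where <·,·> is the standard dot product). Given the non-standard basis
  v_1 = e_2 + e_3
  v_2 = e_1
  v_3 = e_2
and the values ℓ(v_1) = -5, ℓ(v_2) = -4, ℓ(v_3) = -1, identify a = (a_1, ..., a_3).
a = (-4, -1, -4)

Write a = (a_1, ..., a_3) in the standard basis. For each basis vector v_i, ℓ(v_i) = <v_i, a> is a linear equation in the a_j's. Collect the n equations into a matrix system V a = ℓ, where row i of V is v_i (expressed in the standard basis). Since V is invertible (lower-triangular with 1s on the diagonal, up to permutation), solve by back-substitution:
  V =
[[0, 1, 1],
 [1, 0, 0],
 [0, 1, 0]]
  V a = (-5, -4, -1)
Solving gives a = (-4, -1, -4).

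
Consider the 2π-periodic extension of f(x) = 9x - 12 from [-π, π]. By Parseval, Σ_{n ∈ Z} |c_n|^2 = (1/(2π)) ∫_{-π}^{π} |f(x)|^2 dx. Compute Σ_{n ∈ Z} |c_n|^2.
Σ |c_n|^2 = 27π^2 + 144

Expand and integrate term by term over [-π, π]:
  ∫ (9x)^2 dx = 81·(2π^3/3); ∫ 2·9·(-12)·x dx = 0 (odd integrand); ∫ (-12)^2 dx = 144·2π.
So (1/(2π)) ∫_{-π}^{π} (9x - 12)^2 dx = 81π^2/3 + 144 = 27π^2 + 144.
Parseval ⇒ Σ |c_n|^2 = 27π^2 + 144.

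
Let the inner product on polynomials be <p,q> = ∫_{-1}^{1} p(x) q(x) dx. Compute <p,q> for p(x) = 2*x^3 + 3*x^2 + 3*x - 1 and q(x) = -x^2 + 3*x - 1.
<p,q> = 118/15

Expand the product: p(x)·q(x) = -2*x^5 + 3*x^4 + 4*x^3 + 7*x^2 - 6*x + 1.
∫_{-1}^{1} of each monomial x^k gives [2/(k+1) if k even, 0 if k odd]. Integrating term-by-term (or equivalently evaluating the antiderivative F(x) = -x^6/3 + 3*x^5/5 + x^4 + 7*x^3/3 - 3*x^2 + x at the endpoints):
  F(1) − F(−1) = 8/5 − (-94/15) = 118/15.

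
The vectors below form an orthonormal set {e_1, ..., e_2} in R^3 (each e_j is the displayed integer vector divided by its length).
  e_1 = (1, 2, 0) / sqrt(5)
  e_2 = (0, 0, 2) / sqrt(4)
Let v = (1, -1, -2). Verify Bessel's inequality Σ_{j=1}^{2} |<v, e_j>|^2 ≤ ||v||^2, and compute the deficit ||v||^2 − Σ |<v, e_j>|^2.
Σ |<v, e_j>|^2 = 21/5; ||v||^2 = 6; deficit = 9/5

Write each e_j = u_j / sqrt(<u_j, u_j>) where u_j is the displayed integer vector. Then <v, e_j> = <v, u_j> / sqrt(<u_j, u_j>), so |<v, e_j>|^2 = <v, u_j>^2 / <u_j, u_j>.
Coefficients: <v, e_1> = -1/sqrt(5), <v, e_2> = -4/sqrt(4).
Square and sum: Σ |<v, e_j>|^2 = 21/5.
Compute ||v||^2 = v·v = 6.
Deficit = 6 − 21/5 = 9/5 ≥ 0, confirming Bessel's inequality. (The deficit equals ||v − Σ <v,e_j> e_j||^2, the squared distance from v to span{e_j}.)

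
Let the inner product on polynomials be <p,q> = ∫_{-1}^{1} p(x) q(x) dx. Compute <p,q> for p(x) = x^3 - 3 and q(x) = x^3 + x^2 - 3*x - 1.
<p,q> = 108/35

Expand the product: p(x)·q(x) = x^6 + x^5 - 3*x^4 - 4*x^3 - 3*x^2 + 9*x + 3.
∫_{-1}^{1} of each monomial x^k gives [2/(k+1) if k even, 0 if k odd]. Integrating term-by-term (or equivalently evaluating the antiderivative F(x) = x^7/7 + x^6/6 - 3*x^5/5 - x^4 - x^3 + 9*x^2/2 + 3*x at the endpoints):
  F(1) − F(−1) = 547/105 − (223/105) = 108/35.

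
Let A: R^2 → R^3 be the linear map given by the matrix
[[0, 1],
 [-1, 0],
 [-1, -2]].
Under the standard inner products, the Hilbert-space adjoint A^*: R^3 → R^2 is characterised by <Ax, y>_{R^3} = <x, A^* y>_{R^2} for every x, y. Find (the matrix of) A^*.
A^* = A^T =
[[0, -1, -1],
 [1, 0, -2]]

For real matrices with standard dot products, the defining identity <Ax, y> = <x, A^* y> gives (Ax)^T y = x^T (A^*) y, i.e. x^T A^T y = x^T (A^*) y. Since this holds for all x, y, we must have A^* = A^T. Therefore
A^* =
[[0, -1, -1],
 [1, 0, -2]].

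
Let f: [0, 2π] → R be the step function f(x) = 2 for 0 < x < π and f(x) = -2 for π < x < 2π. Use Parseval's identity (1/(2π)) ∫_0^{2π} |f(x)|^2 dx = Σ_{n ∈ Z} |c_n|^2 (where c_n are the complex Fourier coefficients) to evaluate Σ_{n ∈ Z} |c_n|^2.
Σ |c_n|^2 = 4

Parseval equates the L^2 energy of f (normalised by 1/(2π)) with the ℓ^2 sum of its Fourier coefficients: (1/(2π)) ∫_0^{2π} |f|^2 = Σ |c_n|^2.
Compute the left side: (1/(2π)) [∫_0^π 2^2 dx + ∫_π^{2π} (-2)^2 dx] = (1/(2π)) · (4π + 4π) = (4 + 4)/2 = 4.
So Σ_{n ∈ Z} |c_n|^2 = 4.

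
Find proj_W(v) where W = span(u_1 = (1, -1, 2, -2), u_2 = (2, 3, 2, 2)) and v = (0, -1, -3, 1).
proj_W(v) = (-28/19, -7/19, -42/19, 14/19)

Set up U = [u_1 | ... | u_2] ∈ R^(4×2). The projector onto W = col(U) is P = U (U^T U)^(-1) U^T.
Compute U^T U =
  [10, -1]
  [-1, 21],
and U^T v = (-7, -7).
Solve U^T U · c = U^T v for the coefficients: c = (-14/19, -7/19). The projection is proj_W(v) = U c.
Check: (v - proj_W(v)) · u_1 = 0  (should be 0).
Check: (v - proj_W(v)) · u_2 = 0  (should be 0).
Result: proj_W(v) = (-28/19, -7/19, -42/19, 14/19).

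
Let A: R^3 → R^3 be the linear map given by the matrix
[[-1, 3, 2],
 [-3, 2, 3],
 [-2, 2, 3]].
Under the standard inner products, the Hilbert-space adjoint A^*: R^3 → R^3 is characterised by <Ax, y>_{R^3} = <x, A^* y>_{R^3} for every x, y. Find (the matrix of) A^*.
A^* = A^T =
[[-1, -3, -2],
 [3, 2, 2],
 [2, 3, 3]]

For real matrices with standard dot products, the defining identity <Ax, y> = <x, A^* y> gives (Ax)^T y = x^T (A^*) y, i.e. x^T A^T y = x^T (A^*) y. Since this holds for all x, y, we must have A^* = A^T. Therefore
A^* =
[[-1, -3, -2],
 [3, 2, 2],
 [2, 3, 3]].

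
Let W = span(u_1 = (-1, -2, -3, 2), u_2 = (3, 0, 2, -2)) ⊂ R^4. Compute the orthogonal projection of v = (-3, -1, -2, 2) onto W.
proj_W(v) = (-367/137, -68/137, -324/137, 290/137)

Set up U = [u_1 | ... | u_2] ∈ R^(4×2). The projector onto W = col(U) is P = U (U^T U)^(-1) U^T.
Compute U^T U =
  [18, -13]
  [-13, 17],
and U^T v = (15, -17).
Solve U^T U · c = U^T v for the coefficients: c = (34/137, -111/137). The projection is proj_W(v) = U c.
Check: (v - proj_W(v)) · u_1 = 0  (should be 0).
Check: (v - proj_W(v)) · u_2 = 0  (should be 0).
Result: proj_W(v) = (-367/137, -68/137, -324/137, 290/137).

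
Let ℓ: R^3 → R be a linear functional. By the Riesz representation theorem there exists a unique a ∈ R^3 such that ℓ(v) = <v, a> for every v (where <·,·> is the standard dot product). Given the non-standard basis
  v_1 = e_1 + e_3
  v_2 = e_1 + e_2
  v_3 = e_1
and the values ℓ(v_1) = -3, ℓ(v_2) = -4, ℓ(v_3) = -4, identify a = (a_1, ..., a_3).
a = (-4, 0, 1)

Write a = (a_1, ..., a_3) in the standard basis. For each basis vector v_i, ℓ(v_i) = <v_i, a> is a linear equation in the a_j's. Collect the n equations into a matrix system V a = ℓ, where row i of V is v_i (expressed in the standard basis). Since V is invertible (lower-triangular with 1s on the diagonal, up to permutation), solve by back-substitution:
  V =
[[1, 0, 1],
 [1, 1, 0],
 [1, 0, 0]]
  V a = (-3, -4, -4)
Solving gives a = (-4, 0, 1).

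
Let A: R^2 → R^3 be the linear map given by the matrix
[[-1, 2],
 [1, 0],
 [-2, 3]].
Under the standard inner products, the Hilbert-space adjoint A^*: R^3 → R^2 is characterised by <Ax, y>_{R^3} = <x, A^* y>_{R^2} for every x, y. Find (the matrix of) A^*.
A^* = A^T =
[[-1, 1, -2],
 [2, 0, 3]]

For real matrices with standard dot products, the defining identity <Ax, y> = <x, A^* y> gives (Ax)^T y = x^T (A^*) y, i.e. x^T A^T y = x^T (A^*) y. Since this holds for all x, y, we must have A^* = A^T. Therefore
A^* =
[[-1, 1, -2],
 [2, 0, 3]].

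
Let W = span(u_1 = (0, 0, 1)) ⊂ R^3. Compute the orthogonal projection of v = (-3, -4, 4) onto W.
proj_W(v) = (0, 0, 4)

Set up U = [u_1 | ... | u_1] ∈ R^(3×1). The projector onto W = col(U) is P = U (U^T U)^(-1) U^T.
Compute U^T U =
  [1],
and U^T v = (4).
Solve U^T U · c = U^T v for the coefficients: c = (4). The projection is proj_W(v) = U c.
Check: (v - proj_W(v)) · u_1 = 0  (should be 0).
Result: proj_W(v) = (0, 0, 4).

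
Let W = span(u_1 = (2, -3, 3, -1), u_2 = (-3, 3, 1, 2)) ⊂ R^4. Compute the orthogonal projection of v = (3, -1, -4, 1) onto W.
proj_W(v) = (62/37, -30/37, -138/37, -52/37)

Set up U = [u_1 | ... | u_2] ∈ R^(4×2). The projector onto W = col(U) is P = U (U^T U)^(-1) U^T.
Compute U^T U =
  [23, -14]
  [-14, 23],
and U^T v = (-4, -14).
Solve U^T U · c = U^T v for the coefficients: c = (-32/37, -42/37). The projection is proj_W(v) = U c.
Check: (v - proj_W(v)) · u_1 = 0  (should be 0).
Check: (v - proj_W(v)) · u_2 = 0  (should be 0).
Result: proj_W(v) = (62/37, -30/37, -138/37, -52/37).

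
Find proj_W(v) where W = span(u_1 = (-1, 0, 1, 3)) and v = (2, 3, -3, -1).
proj_W(v) = (8/11, 0, -8/11, -24/11)

Set up U = [u_1 | ... | u_1] ∈ R^(4×1). The projector onto W = col(U) is P = U (U^T U)^(-1) U^T.
Compute U^T U =
  [11],
and U^T v = (-8).
Solve U^T U · c = U^T v for the coefficients: c = (-8/11). The projection is proj_W(v) = U c.
Check: (v - proj_W(v)) · u_1 = 0  (should be 0).
Result: proj_W(v) = (8/11, 0, -8/11, -24/11).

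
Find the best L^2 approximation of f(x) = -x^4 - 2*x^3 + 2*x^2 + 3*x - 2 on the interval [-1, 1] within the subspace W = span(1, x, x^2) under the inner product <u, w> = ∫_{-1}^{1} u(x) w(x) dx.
g(x) = 8*x^2/7 + 9*x/5 - 67/35

The best approximation g ∈ W is the orthogonal projection of f onto W. Writing g = a_0 + a_1 x + a_2 x^2, the coefficients solve the normal equations G · a = b where
  G_{ij} = <φ_i, φ_j> and b_i = <f, φ_i>, with φ_0 = 1, φ_1 = x, φ_2 = x^2.
G =
  [2, 0, 2/3]
  [0, 2/3, 0]
  [2/3, 0, 2/5],
b = (-46/15, 6/5, -86/105).
Solving gives a_0 = -67/35, a_1 = 9/5, a_2 = 8/7, so
  g(x) = 8*x^2/7 + 9*x/5 - 67/35.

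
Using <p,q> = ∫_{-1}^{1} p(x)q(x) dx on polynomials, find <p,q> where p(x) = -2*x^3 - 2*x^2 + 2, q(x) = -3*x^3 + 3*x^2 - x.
<p,q> = 144/35

Expand the product: p(x)·q(x) = 6*x^6 - 4*x^4 - 4*x^3 + 6*x^2 - 2*x.
∫_{-1}^{1} of each monomial x^k gives [2/(k+1) if k even, 0 if k odd]. Integrating term-by-term (or equivalently evaluating the antiderivative F(x) = 6*x^7/7 - 4*x^5/5 - x^4 + 2*x^3 - x^2 at the endpoints):
  F(1) − F(−1) = 2/35 − (-142/35) = 144/35.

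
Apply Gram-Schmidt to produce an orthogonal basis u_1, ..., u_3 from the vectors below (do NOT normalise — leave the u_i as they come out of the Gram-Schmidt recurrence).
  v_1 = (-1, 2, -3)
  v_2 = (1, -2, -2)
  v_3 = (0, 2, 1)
Orthogonal basis:
  u_1 = (-1, 2, -3)
  u_2 = (15/14, -15/7, -25/14)
  u_3 = (4/5, 2/5, 0)

Apply the Gram-Schmidt recurrence
  u_1 = v_1
  u_i = v_i − Σ_{j<i} ((v_i · u_j) / (u_j · u_j)) · u_j.

Step by step this gives:
  u_1 = (-1, 2, -3)
  u_2 = (15/14, -15/7, -25/14)
  u_3 = (4/5, 2/5, 0)

Orthogonality check:
  u_2 · u_1 = 0 (should be 0)
  u_3 · u_1 = 0 (should be 0)
  u_3 · u_2 = 0 (should be 0)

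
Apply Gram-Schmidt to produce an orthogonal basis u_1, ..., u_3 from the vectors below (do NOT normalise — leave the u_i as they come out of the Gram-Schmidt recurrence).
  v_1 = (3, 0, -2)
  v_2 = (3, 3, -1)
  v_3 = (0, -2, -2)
Orthogonal basis:
  u_1 = (3, 0, -2)
  u_2 = (6/13, 3, 9/13)
  u_3 = (-4/7, 2/7, -6/7)

Apply the Gram-Schmidt recurrence
  u_1 = v_1
  u_i = v_i − Σ_{j<i} ((v_i · u_j) / (u_j · u_j)) · u_j.

Step by step this gives:
  u_1 = (3, 0, -2)
  u_2 = (6/13, 3, 9/13)
  u_3 = (-4/7, 2/7, -6/7)

Orthogonality check:
  u_2 · u_1 = 0 (should be 0)
  u_3 · u_1 = 0 (should be 0)
  u_3 · u_2 = 0 (should be 0)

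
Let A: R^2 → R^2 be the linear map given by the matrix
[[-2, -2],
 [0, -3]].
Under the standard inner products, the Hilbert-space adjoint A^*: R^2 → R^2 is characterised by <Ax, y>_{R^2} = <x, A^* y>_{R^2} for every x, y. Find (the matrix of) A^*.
A^* = A^T =
[[-2, 0],
 [-2, -3]]

For real matrices with standard dot products, the defining identity <Ax, y> = <x, A^* y> gives (Ax)^T y = x^T (A^*) y, i.e. x^T A^T y = x^T (A^*) y. Since this holds for all x, y, we must have A^* = A^T. Therefore
A^* =
[[-2, 0],
 [-2, -3]].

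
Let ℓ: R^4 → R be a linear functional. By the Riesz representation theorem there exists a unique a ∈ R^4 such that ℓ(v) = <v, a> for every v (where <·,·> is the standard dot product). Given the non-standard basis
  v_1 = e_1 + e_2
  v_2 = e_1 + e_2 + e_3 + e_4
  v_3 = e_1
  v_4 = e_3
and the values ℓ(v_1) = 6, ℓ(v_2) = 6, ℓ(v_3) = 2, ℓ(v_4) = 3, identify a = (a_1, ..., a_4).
a = (2, 4, 3, -3)

Write a = (a_1, ..., a_4) in the standard basis. For each basis vector v_i, ℓ(v_i) = <v_i, a> is a linear equation in the a_j's. Collect the n equations into a matrix system V a = ℓ, where row i of V is v_i (expressed in the standard basis). Since V is invertible (lower-triangular with 1s on the diagonal, up to permutation), solve by back-substitution:
  V =
[[1, 1, 0, 0],
 [1, 1, 1, 1],
 [1, 0, 0, 0],
 [0, 0, 1, 0]]
  V a = (6, 6, 2, 3)
Solving gives a = (2, 4, 3, -3).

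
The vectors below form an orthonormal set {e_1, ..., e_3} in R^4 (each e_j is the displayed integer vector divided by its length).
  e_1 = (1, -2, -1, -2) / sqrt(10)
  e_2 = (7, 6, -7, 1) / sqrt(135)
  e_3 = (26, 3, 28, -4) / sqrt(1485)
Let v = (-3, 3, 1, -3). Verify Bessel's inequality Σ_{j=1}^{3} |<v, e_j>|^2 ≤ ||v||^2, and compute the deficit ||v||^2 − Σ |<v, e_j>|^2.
Σ |<v, e_j>|^2 = 188/55; ||v||^2 = 28; deficit = 1352/55

Write each e_j = u_j / sqrt(<u_j, u_j>) where u_j is the displayed integer vector. Then <v, e_j> = <v, u_j> / sqrt(<u_j, u_j>), so |<v, e_j>|^2 = <v, u_j>^2 / <u_j, u_j>.
Coefficients: <v, e_1> = -4/sqrt(10), <v, e_2> = -13/sqrt(135), <v, e_3> = -29/sqrt(1485).
Square and sum: Σ |<v, e_j>|^2 = 188/55.
Compute ||v||^2 = v·v = 28.
Deficit = 28 − 188/55 = 1352/55 ≥ 0, confirming Bessel's inequality. (The deficit equals ||v − Σ <v,e_j> e_j||^2, the squared distance from v to span{e_j}.)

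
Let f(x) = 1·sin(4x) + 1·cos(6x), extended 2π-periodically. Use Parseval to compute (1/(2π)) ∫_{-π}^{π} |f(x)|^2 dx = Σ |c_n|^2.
Σ |c_n|^2 = 1

Expand |f|^2 and use orthogonality of {sin(nx), cos(mx)} on [-π, π]:
  ∫_{-π}^{π} sin(nx)^2 dx = π, ∫ cos(mx)^2 dx = π, and cross terms integrate to 0.
So ∫_{-π}^{π} f(x)^2 dx = 1^2 · π + 1^2 · π = (1 + 1)π.
Divide by 2π: (1 + 1)/2 = 1.
By Parseval, this equals Σ |c_n|^2.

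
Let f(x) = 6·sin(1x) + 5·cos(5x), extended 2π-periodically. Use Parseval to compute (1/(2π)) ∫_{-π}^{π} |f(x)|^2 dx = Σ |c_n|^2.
Σ |c_n|^2 = 61/2

Expand |f|^2 and use orthogonality of {sin(nx), cos(mx)} on [-π, π]:
  ∫_{-π}^{π} sin(nx)^2 dx = π, ∫ cos(mx)^2 dx = π, and cross terms integrate to 0.
So ∫_{-π}^{π} f(x)^2 dx = 6^2 · π + 5^2 · π = (36 + 25)π.
Divide by 2π: (36 + 25)/2 = 61/2.
By Parseval, this equals Σ |c_n|^2.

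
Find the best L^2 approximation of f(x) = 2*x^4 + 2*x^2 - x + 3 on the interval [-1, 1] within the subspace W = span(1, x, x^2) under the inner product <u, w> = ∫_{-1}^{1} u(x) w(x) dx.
g(x) = 26*x^2/7 - x + 99/35

The best approximation g ∈ W is the orthogonal projection of f onto W. Writing g = a_0 + a_1 x + a_2 x^2, the coefficients solve the normal equations G · a = b where
  G_{ij} = <φ_i, φ_j> and b_i = <f, φ_i>, with φ_0 = 1, φ_1 = x, φ_2 = x^2.
G =
  [2, 0, 2/3]
  [0, 2/3, 0]
  [2/3, 0, 2/5],
b = (122/15, -2/3, 118/35).
Solving gives a_0 = 99/35, a_1 = -1, a_2 = 26/7, so
  g(x) = 26*x^2/7 - x + 99/35.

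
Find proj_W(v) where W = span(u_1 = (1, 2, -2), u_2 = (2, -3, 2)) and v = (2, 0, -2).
proj_W(v) = (198/89, 60/89, -108/89)

Set up U = [u_1 | ... | u_2] ∈ R^(3×2). The projector onto W = col(U) is P = U (U^T U)^(-1) U^T.
Compute U^T U =
  [9, -8]
  [-8, 17],
and U^T v = (6, 0).
Solve U^T U · c = U^T v for the coefficients: c = (102/89, 48/89). The projection is proj_W(v) = U c.
Check: (v - proj_W(v)) · u_1 = 0  (should be 0).
Check: (v - proj_W(v)) · u_2 = 0  (should be 0).
Result: proj_W(v) = (198/89, 60/89, -108/89).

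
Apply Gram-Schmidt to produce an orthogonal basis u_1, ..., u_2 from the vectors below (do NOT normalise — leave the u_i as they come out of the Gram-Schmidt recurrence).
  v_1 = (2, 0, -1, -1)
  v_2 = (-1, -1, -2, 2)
Orthogonal basis:
  u_1 = (2, 0, -1, -1)
  u_2 = (-1/3, -1, -7/3, 5/3)

Apply the Gram-Schmidt recurrence
  u_1 = v_1
  u_i = v_i − Σ_{j<i} ((v_i · u_j) / (u_j · u_j)) · u_j.

Step by step this gives:
  u_1 = (2, 0, -1, -1)
  u_2 = (-1/3, -1, -7/3, 5/3)

Orthogonality check:
  u_2 · u_1 = 0 (should be 0)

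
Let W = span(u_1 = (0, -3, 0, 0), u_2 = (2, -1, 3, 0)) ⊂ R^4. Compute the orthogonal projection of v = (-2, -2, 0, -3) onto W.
proj_W(v) = (-8/13, -2, -12/13, 0)

Set up U = [u_1 | ... | u_2] ∈ R^(4×2). The projector onto W = col(U) is P = U (U^T U)^(-1) U^T.
Compute U^T U =
  [9, 3]
  [3, 14],
and U^T v = (6, -2).
Solve U^T U · c = U^T v for the coefficients: c = (10/13, -4/13). The projection is proj_W(v) = U c.
Check: (v - proj_W(v)) · u_1 = 0  (should be 0).
Check: (v - proj_W(v)) · u_2 = 0  (should be 0).
Result: proj_W(v) = (-8/13, -2, -12/13, 0).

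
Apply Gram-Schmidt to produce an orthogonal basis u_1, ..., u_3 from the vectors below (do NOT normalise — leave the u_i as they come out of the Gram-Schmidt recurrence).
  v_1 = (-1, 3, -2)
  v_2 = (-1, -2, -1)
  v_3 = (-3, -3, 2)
Orthogonal basis:
  u_1 = (-1, 3, -2)
  u_2 = (-17/14, -19/14, -10/7)
  u_3 = (-196/75, 28/75, 28/15)

Apply the Gram-Schmidt recurrence
  u_1 = v_1
  u_i = v_i − Σ_{j<i} ((v_i · u_j) / (u_j · u_j)) · u_j.

Step by step this gives:
  u_1 = (-1, 3, -2)
  u_2 = (-17/14, -19/14, -10/7)
  u_3 = (-196/75, 28/75, 28/15)

Orthogonality check:
  u_2 · u_1 = 0 (should be 0)
  u_3 · u_1 = 0 (should be 0)
  u_3 · u_2 = 0 (should be 0)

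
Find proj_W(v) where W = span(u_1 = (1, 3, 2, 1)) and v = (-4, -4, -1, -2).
proj_W(v) = (-4/3, -4, -8/3, -4/3)

Set up U = [u_1 | ... | u_1] ∈ R^(4×1). The projector onto W = col(U) is P = U (U^T U)^(-1) U^T.
Compute U^T U =
  [15],
and U^T v = (-20).
Solve U^T U · c = U^T v for the coefficients: c = (-4/3). The projection is proj_W(v) = U c.
Check: (v - proj_W(v)) · u_1 = 0  (should be 0).
Result: proj_W(v) = (-4/3, -4, -8/3, -4/3).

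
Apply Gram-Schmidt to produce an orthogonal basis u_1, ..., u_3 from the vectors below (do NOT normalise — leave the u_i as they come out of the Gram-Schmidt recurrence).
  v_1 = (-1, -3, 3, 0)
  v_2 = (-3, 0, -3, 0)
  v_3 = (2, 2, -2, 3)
Orthogonal basis:
  u_1 = (-1, -3, 3, 0)
  u_2 = (-63/19, -18/19, -39/19, 0)
  u_3 = (6/17, -8/17, -6/17, 3)

Apply the Gram-Schmidt recurrence
  u_1 = v_1
  u_i = v_i − Σ_{j<i} ((v_i · u_j) / (u_j · u_j)) · u_j.

Step by step this gives:
  u_1 = (-1, -3, 3, 0)
  u_2 = (-63/19, -18/19, -39/19, 0)
  u_3 = (6/17, -8/17, -6/17, 3)

Orthogonality check:
  u_2 · u_1 = 0 (should be 0)
  u_3 · u_1 = 0 (should be 0)
  u_3 · u_2 = 0 (should be 0)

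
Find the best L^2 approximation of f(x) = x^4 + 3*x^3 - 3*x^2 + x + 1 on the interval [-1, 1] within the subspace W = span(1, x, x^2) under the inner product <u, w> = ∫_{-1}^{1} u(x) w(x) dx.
g(x) = -15*x^2/7 + 14*x/5 + 32/35

The best approximation g ∈ W is the orthogonal projection of f onto W. Writing g = a_0 + a_1 x + a_2 x^2, the coefficients solve the normal equations G · a = b where
  G_{ij} = <φ_i, φ_j> and b_i = <f, φ_i>, with φ_0 = 1, φ_1 = x, φ_2 = x^2.
G =
  [2, 0, 2/3]
  [0, 2/3, 0]
  [2/3, 0, 2/5],
b = (2/5, 28/15, -26/105).
Solving gives a_0 = 32/35, a_1 = 14/5, a_2 = -15/7, so
  g(x) = -15*x^2/7 + 14*x/5 + 32/35.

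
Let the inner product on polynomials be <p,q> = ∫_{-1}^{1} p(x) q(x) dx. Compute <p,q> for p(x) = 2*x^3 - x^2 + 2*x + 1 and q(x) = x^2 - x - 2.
<p,q> = -68/15

Expand the product: p(x)·q(x) = 2*x^5 - 3*x^4 - x^3 + x^2 - 5*x - 2.
∫_{-1}^{1} of each monomial x^k gives [2/(k+1) if k even, 0 if k odd]. Integrating term-by-term (or equivalently evaluating the antiderivative F(x) = x^6/3 - 3*x^5/5 - x^4/4 + x^3/3 - 5*x^2/2 - 2*x at the endpoints):
  F(1) − F(−1) = -281/60 − (-3/20) = -68/15.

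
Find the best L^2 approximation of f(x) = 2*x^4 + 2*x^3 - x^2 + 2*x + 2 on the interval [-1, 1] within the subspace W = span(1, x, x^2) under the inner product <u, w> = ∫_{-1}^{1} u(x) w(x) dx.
g(x) = 5*x^2/7 + 16*x/5 + 64/35

The best approximation g ∈ W is the orthogonal projection of f onto W. Writing g = a_0 + a_1 x + a_2 x^2, the coefficients solve the normal equations G · a = b where
  G_{ij} = <φ_i, φ_j> and b_i = <f, φ_i>, with φ_0 = 1, φ_1 = x, φ_2 = x^2.
G =
  [2, 0, 2/3]
  [0, 2/3, 0]
  [2/3, 0, 2/5],
b = (62/15, 32/15, 158/105).
Solving gives a_0 = 64/35, a_1 = 16/5, a_2 = 5/7, so
  g(x) = 5*x^2/7 + 16*x/5 + 64/35.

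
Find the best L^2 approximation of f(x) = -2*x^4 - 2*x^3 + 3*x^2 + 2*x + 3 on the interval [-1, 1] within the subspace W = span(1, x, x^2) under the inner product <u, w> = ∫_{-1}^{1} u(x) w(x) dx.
g(x) = 9*x^2/7 + 4*x/5 + 111/35

The best approximation g ∈ W is the orthogonal projection of f onto W. Writing g = a_0 + a_1 x + a_2 x^2, the coefficients solve the normal equations G · a = b where
  G_{ij} = <φ_i, φ_j> and b_i = <f, φ_i>, with φ_0 = 1, φ_1 = x, φ_2 = x^2.
G =
  [2, 0, 2/3]
  [0, 2/3, 0]
  [2/3, 0, 2/5],
b = (36/5, 8/15, 92/35).
Solving gives a_0 = 111/35, a_1 = 4/5, a_2 = 9/7, so
  g(x) = 9*x^2/7 + 4*x/5 + 111/35.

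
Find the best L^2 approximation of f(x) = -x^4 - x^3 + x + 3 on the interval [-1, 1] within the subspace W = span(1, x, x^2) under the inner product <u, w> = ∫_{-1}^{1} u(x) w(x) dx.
g(x) = -6*x^2/7 + 2*x/5 + 108/35

The best approximation g ∈ W is the orthogonal projection of f onto W. Writing g = a_0 + a_1 x + a_2 x^2, the coefficients solve the normal equations G · a = b where
  G_{ij} = <φ_i, φ_j> and b_i = <f, φ_i>, with φ_0 = 1, φ_1 = x, φ_2 = x^2.
G =
  [2, 0, 2/3]
  [0, 2/3, 0]
  [2/3, 0, 2/5],
b = (28/5, 4/15, 12/7).
Solving gives a_0 = 108/35, a_1 = 2/5, a_2 = -6/7, so
  g(x) = -6*x^2/7 + 2*x/5 + 108/35.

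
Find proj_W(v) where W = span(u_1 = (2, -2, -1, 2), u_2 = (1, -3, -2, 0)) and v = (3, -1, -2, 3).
proj_W(v) = (109/41, -79/41, -32/41, 124/41)

Set up U = [u_1 | ... | u_2] ∈ R^(4×2). The projector onto W = col(U) is P = U (U^T U)^(-1) U^T.
Compute U^T U =
  [13, 10]
  [10, 14],
and U^T v = (16, 10).
Solve U^T U · c = U^T v for the coefficients: c = (62/41, -15/41). The projection is proj_W(v) = U c.
Check: (v - proj_W(v)) · u_1 = 0  (should be 0).
Check: (v - proj_W(v)) · u_2 = 0  (should be 0).
Result: proj_W(v) = (109/41, -79/41, -32/41, 124/41).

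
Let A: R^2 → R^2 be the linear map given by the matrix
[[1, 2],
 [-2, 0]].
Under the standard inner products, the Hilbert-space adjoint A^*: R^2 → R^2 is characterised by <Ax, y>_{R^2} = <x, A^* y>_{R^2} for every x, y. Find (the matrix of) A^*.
A^* = A^T =
[[1, -2],
 [2, 0]]

For real matrices with standard dot products, the defining identity <Ax, y> = <x, A^* y> gives (Ax)^T y = x^T (A^*) y, i.e. x^T A^T y = x^T (A^*) y. Since this holds for all x, y, we must have A^* = A^T. Therefore
A^* =
[[1, -2],
 [2, 0]].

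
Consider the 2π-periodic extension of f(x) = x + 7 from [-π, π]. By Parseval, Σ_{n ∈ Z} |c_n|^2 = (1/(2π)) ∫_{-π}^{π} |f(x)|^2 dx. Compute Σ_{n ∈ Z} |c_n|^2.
Σ |c_n|^2 = π^2/3 + 49

Expand and integrate term by term over [-π, π]:
  ∫ (x)^2 dx = 1·(2π^3/3); ∫ 2·1·(7)·x dx = 0 (odd integrand); ∫ 7^2 dx = 49·2π.
So (1/(2π)) ∫_{-π}^{π} (x + 7)^2 dx = 1π^2/3 + 49 = π^2/3 + 49.
Parseval ⇒ Σ |c_n|^2 = π^2/3 + 49.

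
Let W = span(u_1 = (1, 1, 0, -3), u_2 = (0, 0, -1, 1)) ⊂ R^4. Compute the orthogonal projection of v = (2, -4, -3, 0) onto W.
proj_W(v) = (5/13, 5/13, -27/13, 12/13)

Set up U = [u_1 | ... | u_2] ∈ R^(4×2). The projector onto W = col(U) is P = U (U^T U)^(-1) U^T.
Compute U^T U =
  [11, -3]
  [-3, 2],
and U^T v = (-2, 3).
Solve U^T U · c = U^T v for the coefficients: c = (5/13, 27/13). The projection is proj_W(v) = U c.
Check: (v - proj_W(v)) · u_1 = 0  (should be 0).
Check: (v - proj_W(v)) · u_2 = 0  (should be 0).
Result: proj_W(v) = (5/13, 5/13, -27/13, 12/13).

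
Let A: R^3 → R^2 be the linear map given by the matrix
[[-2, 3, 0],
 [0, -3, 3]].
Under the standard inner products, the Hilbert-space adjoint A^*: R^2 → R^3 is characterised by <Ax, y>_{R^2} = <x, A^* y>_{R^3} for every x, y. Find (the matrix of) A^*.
A^* = A^T =
[[-2, 0],
 [3, -3],
 [0, 3]]

For real matrices with standard dot products, the defining identity <Ax, y> = <x, A^* y> gives (Ax)^T y = x^T (A^*) y, i.e. x^T A^T y = x^T (A^*) y. Since this holds for all x, y, we must have A^* = A^T. Therefore
A^* =
[[-2, 0],
 [3, -3],
 [0, 3]].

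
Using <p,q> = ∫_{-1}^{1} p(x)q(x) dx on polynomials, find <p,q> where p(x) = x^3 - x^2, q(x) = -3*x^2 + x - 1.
<p,q> = 34/15

Expand the product: p(x)·q(x) = -3*x^5 + 4*x^4 - 2*x^3 + x^2.
∫_{-1}^{1} of each monomial x^k gives [2/(k+1) if k even, 0 if k odd]. Integrating term-by-term (or equivalently evaluating the antiderivative F(x) = -x^6/2 + 4*x^5/5 - x^4/2 + x^3/3 at the endpoints):
  F(1) − F(−1) = 2/15 − (-32/15) = 34/15.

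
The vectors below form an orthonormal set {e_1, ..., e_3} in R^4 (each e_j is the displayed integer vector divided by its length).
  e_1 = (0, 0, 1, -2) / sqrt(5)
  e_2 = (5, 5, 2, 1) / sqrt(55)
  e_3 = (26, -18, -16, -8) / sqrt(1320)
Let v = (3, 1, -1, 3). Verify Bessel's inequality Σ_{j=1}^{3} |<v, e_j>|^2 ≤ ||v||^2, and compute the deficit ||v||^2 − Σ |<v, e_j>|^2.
Σ |<v, e_j>|^2 = 298/15; ||v||^2 = 20; deficit = 2/15

Write each e_j = u_j / sqrt(<u_j, u_j>) where u_j is the displayed integer vector. Then <v, e_j> = <v, u_j> / sqrt(<u_j, u_j>), so |<v, e_j>|^2 = <v, u_j>^2 / <u_j, u_j>.
Coefficients: <v, e_1> = -7/sqrt(5), <v, e_2> = 21/sqrt(55), <v, e_3> = 52/sqrt(1320).
Square and sum: Σ |<v, e_j>|^2 = 298/15.
Compute ||v||^2 = v·v = 20.
Deficit = 20 − 298/15 = 2/15 ≥ 0, confirming Bessel's inequality. (The deficit equals ||v − Σ <v,e_j> e_j||^2, the squared distance from v to span{e_j}.)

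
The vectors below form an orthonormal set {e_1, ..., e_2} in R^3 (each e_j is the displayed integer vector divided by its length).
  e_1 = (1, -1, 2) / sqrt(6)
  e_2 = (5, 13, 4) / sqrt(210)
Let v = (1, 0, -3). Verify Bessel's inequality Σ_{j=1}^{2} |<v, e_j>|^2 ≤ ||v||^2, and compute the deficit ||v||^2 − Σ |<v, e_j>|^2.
Σ |<v, e_j>|^2 = 22/5; ||v||^2 = 10; deficit = 28/5

Write each e_j = u_j / sqrt(<u_j, u_j>) where u_j is the displayed integer vector. Then <v, e_j> = <v, u_j> / sqrt(<u_j, u_j>), so |<v, e_j>|^2 = <v, u_j>^2 / <u_j, u_j>.
Coefficients: <v, e_1> = -5/sqrt(6), <v, e_2> = -7/sqrt(210).
Square and sum: Σ |<v, e_j>|^2 = 22/5.
Compute ||v||^2 = v·v = 10.
Deficit = 10 − 22/5 = 28/5 ≥ 0, confirming Bessel's inequality. (The deficit equals ||v − Σ <v,e_j> e_j||^2, the squared distance from v to span{e_j}.)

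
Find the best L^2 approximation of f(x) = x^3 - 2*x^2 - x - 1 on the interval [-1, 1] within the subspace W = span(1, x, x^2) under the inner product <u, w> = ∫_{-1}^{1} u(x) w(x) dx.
g(x) = -2*x^2 - 2*x/5 - 1

The best approximation g ∈ W is the orthogonal projection of f onto W. Writing g = a_0 + a_1 x + a_2 x^2, the coefficients solve the normal equations G · a = b where
  G_{ij} = <φ_i, φ_j> and b_i = <f, φ_i>, with φ_0 = 1, φ_1 = x, φ_2 = x^2.
G =
  [2, 0, 2/3]
  [0, 2/3, 0]
  [2/3, 0, 2/5],
b = (-10/3, -4/15, -22/15).
Solving gives a_0 = -1, a_1 = -2/5, a_2 = -2, so
  g(x) = -2*x^2 - 2*x/5 - 1.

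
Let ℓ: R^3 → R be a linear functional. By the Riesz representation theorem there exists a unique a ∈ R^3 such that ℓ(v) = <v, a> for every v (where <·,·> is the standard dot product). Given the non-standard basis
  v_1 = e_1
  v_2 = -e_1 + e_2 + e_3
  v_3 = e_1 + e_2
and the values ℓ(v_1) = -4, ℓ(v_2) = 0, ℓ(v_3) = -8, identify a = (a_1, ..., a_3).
a = (-4, -4, 0)

Write a = (a_1, ..., a_3) in the standard basis. For each basis vector v_i, ℓ(v_i) = <v_i, a> is a linear equation in the a_j's. Collect the n equations into a matrix system V a = ℓ, where row i of V is v_i (expressed in the standard basis). Since V is invertible (lower-triangular with 1s on the diagonal, up to permutation), solve by back-substitution:
  V =
[[1, 0, 0],
 [-1, 1, 1],
 [1, 1, 0]]
  V a = (-4, 0, -8)
Solving gives a = (-4, -4, 0).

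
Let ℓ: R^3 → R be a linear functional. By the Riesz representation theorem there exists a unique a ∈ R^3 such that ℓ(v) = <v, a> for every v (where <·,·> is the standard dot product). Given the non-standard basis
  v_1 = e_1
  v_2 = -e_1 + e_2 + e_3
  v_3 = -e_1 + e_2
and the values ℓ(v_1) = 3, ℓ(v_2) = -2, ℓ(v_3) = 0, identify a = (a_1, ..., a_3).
a = (3, 3, -2)

Write a = (a_1, ..., a_3) in the standard basis. For each basis vector v_i, ℓ(v_i) = <v_i, a> is a linear equation in the a_j's. Collect the n equations into a matrix system V a = ℓ, where row i of V is v_i (expressed in the standard basis). Since V is invertible (lower-triangular with 1s on the diagonal, up to permutation), solve by back-substitution:
  V =
[[1, 0, 0],
 [-1, 1, 1],
 [-1, 1, 0]]
  V a = (3, -2, 0)
Solving gives a = (3, 3, -2).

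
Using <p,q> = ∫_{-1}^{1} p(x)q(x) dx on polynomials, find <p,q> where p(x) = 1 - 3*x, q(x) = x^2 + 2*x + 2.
<p,q> = 2/3

Expand the product: p(x)·q(x) = -3*x^3 - 5*x^2 - 4*x + 2.
∫_{-1}^{1} of each monomial x^k gives [2/(k+1) if k even, 0 if k odd]. Integrating term-by-term (or equivalently evaluating the antiderivative F(x) = -3*x^4/4 - 5*x^3/3 - 2*x^2 + 2*x at the endpoints):
  F(1) − F(−1) = -29/12 − (-37/12) = 2/3.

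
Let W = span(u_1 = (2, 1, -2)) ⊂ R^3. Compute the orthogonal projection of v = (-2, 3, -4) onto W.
proj_W(v) = (14/9, 7/9, -14/9)

Set up U = [u_1 | ... | u_1] ∈ R^(3×1). The projector onto W = col(U) is P = U (U^T U)^(-1) U^T.
Compute U^T U =
  [9],
and U^T v = (7).
Solve U^T U · c = U^T v for the coefficients: c = (7/9). The projection is proj_W(v) = U c.
Check: (v - proj_W(v)) · u_1 = 0  (should be 0).
Result: proj_W(v) = (14/9, 7/9, -14/9).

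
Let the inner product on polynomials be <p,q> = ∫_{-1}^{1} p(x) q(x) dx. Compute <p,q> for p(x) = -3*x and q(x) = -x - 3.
<p,q> = 2

Expand the product: p(x)·q(x) = 3*x^2 + 9*x.
∫_{-1}^{1} of each monomial x^k gives [2/(k+1) if k even, 0 if k odd]. Integrating term-by-term (or equivalently evaluating the antiderivative F(x) = x^3 + 9*x^2/2 at the endpoints):
  F(1) − F(−1) = 11/2 − (7/2) = 2.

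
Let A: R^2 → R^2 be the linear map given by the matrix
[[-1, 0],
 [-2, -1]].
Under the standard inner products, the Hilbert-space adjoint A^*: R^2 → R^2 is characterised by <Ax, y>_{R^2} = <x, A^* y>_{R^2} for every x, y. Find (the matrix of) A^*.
A^* = A^T =
[[-1, -2],
 [0, -1]]

For real matrices with standard dot products, the defining identity <Ax, y> = <x, A^* y> gives (Ax)^T y = x^T (A^*) y, i.e. x^T A^T y = x^T (A^*) y. Since this holds for all x, y, we must have A^* = A^T. Therefore
A^* =
[[-1, -2],
 [0, -1]].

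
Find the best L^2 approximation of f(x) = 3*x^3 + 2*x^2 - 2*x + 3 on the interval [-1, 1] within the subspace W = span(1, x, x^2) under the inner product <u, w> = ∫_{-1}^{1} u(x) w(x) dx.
g(x) = 2*x^2 - x/5 + 3

The best approximation g ∈ W is the orthogonal projection of f onto W. Writing g = a_0 + a_1 x + a_2 x^2, the coefficients solve the normal equations G · a = b where
  G_{ij} = <φ_i, φ_j> and b_i = <f, φ_i>, with φ_0 = 1, φ_1 = x, φ_2 = x^2.
G =
  [2, 0, 2/3]
  [0, 2/3, 0]
  [2/3, 0, 2/5],
b = (22/3, -2/15, 14/5).
Solving gives a_0 = 3, a_1 = -1/5, a_2 = 2, so
  g(x) = 2*x^2 - x/5 + 3.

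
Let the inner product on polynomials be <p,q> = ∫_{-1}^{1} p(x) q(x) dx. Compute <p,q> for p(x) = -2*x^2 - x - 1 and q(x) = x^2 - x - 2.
<p,q> = 88/15

Expand the product: p(x)·q(x) = -2*x^4 + x^3 + 4*x^2 + 3*x + 2.
∫_{-1}^{1} of each monomial x^k gives [2/(k+1) if k even, 0 if k odd]. Integrating term-by-term (or equivalently evaluating the antiderivative F(x) = -2*x^5/5 + x^4/4 + 4*x^3/3 + 3*x^2/2 + 2*x at the endpoints):
  F(1) − F(−1) = 281/60 − (-71/60) = 88/15.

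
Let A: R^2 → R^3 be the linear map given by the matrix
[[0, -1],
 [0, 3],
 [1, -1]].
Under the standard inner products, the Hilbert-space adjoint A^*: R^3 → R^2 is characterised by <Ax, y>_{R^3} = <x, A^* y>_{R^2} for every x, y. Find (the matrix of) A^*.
A^* = A^T =
[[0, 0, 1],
 [-1, 3, -1]]

For real matrices with standard dot products, the defining identity <Ax, y> = <x, A^* y> gives (Ax)^T y = x^T (A^*) y, i.e. x^T A^T y = x^T (A^*) y. Since this holds for all x, y, we must have A^* = A^T. Therefore
A^* =
[[0, 0, 1],
 [-1, 3, -1]].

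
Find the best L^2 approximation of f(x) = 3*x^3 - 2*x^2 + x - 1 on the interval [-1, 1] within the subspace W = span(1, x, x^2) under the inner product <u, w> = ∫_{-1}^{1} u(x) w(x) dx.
g(x) = -2*x^2 + 14*x/5 - 1

The best approximation g ∈ W is the orthogonal projection of f onto W. Writing g = a_0 + a_1 x + a_2 x^2, the coefficients solve the normal equations G · a = b where
  G_{ij} = <φ_i, φ_j> and b_i = <f, φ_i>, with φ_0 = 1, φ_1 = x, φ_2 = x^2.
G =
  [2, 0, 2/3]
  [0, 2/3, 0]
  [2/3, 0, 2/5],
b = (-10/3, 28/15, -22/15).
Solving gives a_0 = -1, a_1 = 14/5, a_2 = -2, so
  g(x) = -2*x^2 + 14*x/5 - 1.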